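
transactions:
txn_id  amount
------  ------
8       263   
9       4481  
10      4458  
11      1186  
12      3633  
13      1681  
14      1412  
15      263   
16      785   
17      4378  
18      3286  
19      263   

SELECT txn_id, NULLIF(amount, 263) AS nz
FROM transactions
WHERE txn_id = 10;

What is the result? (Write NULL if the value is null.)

4458

txn_id = 10: amount=4458.
amount=4458 vs 263: differ → 4458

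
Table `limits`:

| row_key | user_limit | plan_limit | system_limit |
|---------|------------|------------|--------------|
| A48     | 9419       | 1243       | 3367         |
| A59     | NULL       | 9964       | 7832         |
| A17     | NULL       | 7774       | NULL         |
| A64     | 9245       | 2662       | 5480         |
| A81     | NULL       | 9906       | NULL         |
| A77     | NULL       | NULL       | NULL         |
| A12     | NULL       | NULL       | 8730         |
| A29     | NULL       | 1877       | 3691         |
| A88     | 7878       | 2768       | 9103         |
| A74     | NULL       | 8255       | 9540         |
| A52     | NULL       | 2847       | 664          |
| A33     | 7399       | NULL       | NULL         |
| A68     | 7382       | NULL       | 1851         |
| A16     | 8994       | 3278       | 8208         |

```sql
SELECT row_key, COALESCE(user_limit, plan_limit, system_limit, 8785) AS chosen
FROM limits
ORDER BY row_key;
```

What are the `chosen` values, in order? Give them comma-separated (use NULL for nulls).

8730, 8994, 7774, 1877, 7399, 9419, 2847, 9964, 9245, 7382, 8255, 8785, 9906, 7878

row_key=A12: user_limit=NULL, plan_limit=NULL, system_limit=8730 → 8730
row_key=A16: user_limit=8994 → 8994
row_key=A17: user_limit=NULL, plan_limit=7774 → 7774
row_key=A29: user_limit=NULL, plan_limit=1877 → 1877
row_key=A33: user_limit=7399 → 7399
row_key=A48: user_limit=9419 → 9419
row_key=A52: user_limit=NULL, plan_limit=2847 → 2847
row_key=A59: user_limit=NULL, plan_limit=9964 → 9964
row_key=A64: user_limit=9245 → 9245
row_key=A68: user_limit=7382 → 7382
row_key=A74: user_limit=NULL, plan_limit=8255 → 8255
row_key=A77: user_limit=NULL, plan_limit=NULL, system_limit=NULL, → literal 8785 → 8785
row_key=A81: user_limit=NULL, plan_limit=9906 → 9906
row_key=A88: user_limit=7878 → 7878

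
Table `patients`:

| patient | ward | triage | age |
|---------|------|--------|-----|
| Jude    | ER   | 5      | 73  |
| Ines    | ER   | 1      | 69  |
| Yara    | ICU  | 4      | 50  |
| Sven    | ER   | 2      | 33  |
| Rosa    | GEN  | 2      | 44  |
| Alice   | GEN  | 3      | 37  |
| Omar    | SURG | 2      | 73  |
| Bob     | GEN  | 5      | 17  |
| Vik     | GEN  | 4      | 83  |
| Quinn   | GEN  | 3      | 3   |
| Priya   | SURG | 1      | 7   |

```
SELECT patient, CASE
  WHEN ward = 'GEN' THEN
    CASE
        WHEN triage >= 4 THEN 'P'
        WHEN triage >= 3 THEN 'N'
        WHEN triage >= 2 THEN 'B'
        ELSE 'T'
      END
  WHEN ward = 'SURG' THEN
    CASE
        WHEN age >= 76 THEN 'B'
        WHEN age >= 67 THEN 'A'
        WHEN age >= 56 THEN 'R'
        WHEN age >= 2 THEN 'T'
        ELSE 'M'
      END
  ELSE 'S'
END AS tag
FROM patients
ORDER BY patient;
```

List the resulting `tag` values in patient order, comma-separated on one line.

patient=Alice: ward='GEN' → inner[triage >= 3] → N
patient=Bob: ward='GEN' → inner[triage >= 4] → P
patient=Ines: ward='ER' → outer ELSE → S
patient=Jude: ward='ER' → outer ELSE → S
patient=Omar: ward='SURG' → inner[age >= 67] → A
patient=Priya: ward='SURG' → inner[age >= 2] → T
patient=Quinn: ward='GEN' → inner[triage >= 3] → N
patient=Rosa: ward='GEN' → inner[triage >= 2] → B
patient=Sven: ward='ER' → outer ELSE → S
patient=Vik: ward='GEN' → inner[triage >= 4] → P
patient=Yara: ward='ICU' → outer ELSE → S

N, P, S, S, A, T, N, B, S, P, S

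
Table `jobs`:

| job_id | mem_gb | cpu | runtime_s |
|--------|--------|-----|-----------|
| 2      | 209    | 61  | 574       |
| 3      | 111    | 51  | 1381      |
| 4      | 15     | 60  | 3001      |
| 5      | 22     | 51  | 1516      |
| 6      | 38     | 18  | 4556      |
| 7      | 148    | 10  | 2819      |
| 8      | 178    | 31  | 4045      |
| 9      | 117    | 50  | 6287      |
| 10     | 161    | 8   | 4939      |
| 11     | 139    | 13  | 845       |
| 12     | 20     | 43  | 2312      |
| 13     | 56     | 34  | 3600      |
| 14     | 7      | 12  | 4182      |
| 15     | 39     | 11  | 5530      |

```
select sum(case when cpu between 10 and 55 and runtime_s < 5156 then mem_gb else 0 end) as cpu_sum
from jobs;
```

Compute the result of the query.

job_id=2: ✗
job_id=3: ✓ → 111
job_id=4: ✗
job_id=5: ✓ → 22
job_id=6: ✓ → 38
job_id=7: ✓ → 148
job_id=8: ✓ → 178
job_id=9: ✗
job_id=10: ✗
job_id=11: ✓ → 139
job_id=12: ✓ → 20
job_id=13: ✓ → 56
job_id=14: ✓ → 7
job_id=15: ✗
cpu_sum = 111 + 22 + 38 + 148 + 178 + 139 + 20 + 56 + 7 = 719

719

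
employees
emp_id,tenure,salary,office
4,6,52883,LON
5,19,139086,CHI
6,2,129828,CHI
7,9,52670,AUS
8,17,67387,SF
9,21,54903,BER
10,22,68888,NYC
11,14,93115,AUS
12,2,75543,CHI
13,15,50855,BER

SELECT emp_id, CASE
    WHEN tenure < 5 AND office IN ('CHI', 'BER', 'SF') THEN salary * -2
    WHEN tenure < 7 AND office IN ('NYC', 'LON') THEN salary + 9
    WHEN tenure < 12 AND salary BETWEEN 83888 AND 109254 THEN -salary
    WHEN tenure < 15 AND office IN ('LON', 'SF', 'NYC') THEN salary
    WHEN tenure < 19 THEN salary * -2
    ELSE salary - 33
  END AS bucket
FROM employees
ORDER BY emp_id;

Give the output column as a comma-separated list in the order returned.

52892, 139053, -259656, -105340, -134774, 54870, 68855, -186230, -151086, -101710

emp_id=4: tenure < 7 AND office IN ('NYC', 'LON') → 52892
emp_id=5: ELSE → 139053
emp_id=6: tenure < 5 AND office IN ('CHI', 'BER', 'SF') → -259656
emp_id=7: tenure < 19 → -105340
emp_id=8: tenure < 19 → -134774
emp_id=9: ELSE → 54870
emp_id=10: ELSE → 68855
emp_id=11: tenure < 19 → -186230
emp_id=12: tenure < 5 AND office IN ('CHI', 'BER', 'SF') → -151086
emp_id=13: tenure < 19 → -101710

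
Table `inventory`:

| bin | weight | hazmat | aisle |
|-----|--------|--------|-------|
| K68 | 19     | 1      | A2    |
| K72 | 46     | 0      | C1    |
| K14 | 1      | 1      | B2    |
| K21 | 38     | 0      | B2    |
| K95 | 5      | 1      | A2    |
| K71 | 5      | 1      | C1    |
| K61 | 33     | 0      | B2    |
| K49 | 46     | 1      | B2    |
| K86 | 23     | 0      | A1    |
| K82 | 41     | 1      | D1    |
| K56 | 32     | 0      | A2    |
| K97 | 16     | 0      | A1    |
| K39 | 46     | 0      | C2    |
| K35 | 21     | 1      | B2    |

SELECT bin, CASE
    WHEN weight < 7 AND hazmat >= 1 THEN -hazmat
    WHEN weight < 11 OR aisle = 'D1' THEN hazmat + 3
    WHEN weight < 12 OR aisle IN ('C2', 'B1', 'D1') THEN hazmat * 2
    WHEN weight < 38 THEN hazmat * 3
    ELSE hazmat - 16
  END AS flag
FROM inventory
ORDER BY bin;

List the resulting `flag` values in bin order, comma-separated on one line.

bin=K14: weight < 7 AND hazmat >= 1 → -1
bin=K21: ELSE → -16
bin=K35: weight < 38 → 3
bin=K39: weight < 12 OR aisle IN ('C2', 'B1', 'D1') → 0
bin=K49: ELSE → -15
bin=K56: weight < 38 → 0
bin=K61: weight < 38 → 0
bin=K68: weight < 38 → 3
bin=K71: weight < 7 AND hazmat >= 1 → -1
bin=K72: ELSE → -16
bin=K82: weight < 11 OR aisle = 'D1' → 4
bin=K86: weight < 38 → 0
bin=K95: weight < 7 AND hazmat >= 1 → -1
bin=K97: weight < 38 → 0

-1, -16, 3, 0, -15, 0, 0, 3, -1, -16, 4, 0, -1, 0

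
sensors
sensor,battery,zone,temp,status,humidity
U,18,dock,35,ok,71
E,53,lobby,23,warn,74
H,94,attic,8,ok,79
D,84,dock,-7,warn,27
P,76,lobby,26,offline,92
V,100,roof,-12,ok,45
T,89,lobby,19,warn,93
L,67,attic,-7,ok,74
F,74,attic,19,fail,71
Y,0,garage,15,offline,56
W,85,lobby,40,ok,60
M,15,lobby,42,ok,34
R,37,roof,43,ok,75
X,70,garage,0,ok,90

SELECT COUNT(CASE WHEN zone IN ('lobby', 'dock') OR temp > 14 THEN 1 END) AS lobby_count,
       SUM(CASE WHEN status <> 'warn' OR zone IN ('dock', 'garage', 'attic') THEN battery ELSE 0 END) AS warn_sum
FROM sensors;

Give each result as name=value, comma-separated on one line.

[lobby_count: zone IN ('lobby', 'dock') OR temp > 14]
sensor=U: ✓ → 1
sensor=E: ✓ → 1
sensor=H: ✗
sensor=D: ✓ → 1
sensor=P: ✓ → 1
sensor=V: ✗
sensor=T: ✓ → 1
sensor=L: ✗
sensor=F: ✓ → 1
sensor=Y: ✓ → 1
sensor=W: ✓ → 1
sensor=M: ✓ → 1
sensor=R: ✓ → 1
sensor=X: ✗
lobby_count = COUNT(1, 1, 1, 1, 1, 1, 1, 1, 1, 1) = 10
—
[warn_sum: status <> 'warn' OR zone IN ('dock', 'garage', 'attic')]
sensor=U: ✓ → 18
sensor=E: ✗
sensor=H: ✓ → 94
sensor=D: ✓ → 84
sensor=P: ✓ → 76
sensor=V: ✓ → 100
sensor=T: ✗
sensor=L: ✓ → 67
sensor=F: ✓ → 74
sensor=Y: ✓ → 0
sensor=W: ✓ → 85
sensor=M: ✓ → 15
sensor=R: ✓ → 37
sensor=X: ✓ → 70
warn_sum = 18 + 94 + 84 + 76 + 100 + 67 + 74 + 85 + 15 + 37 + 70 = 720

lobby_count=10, warn_sum=720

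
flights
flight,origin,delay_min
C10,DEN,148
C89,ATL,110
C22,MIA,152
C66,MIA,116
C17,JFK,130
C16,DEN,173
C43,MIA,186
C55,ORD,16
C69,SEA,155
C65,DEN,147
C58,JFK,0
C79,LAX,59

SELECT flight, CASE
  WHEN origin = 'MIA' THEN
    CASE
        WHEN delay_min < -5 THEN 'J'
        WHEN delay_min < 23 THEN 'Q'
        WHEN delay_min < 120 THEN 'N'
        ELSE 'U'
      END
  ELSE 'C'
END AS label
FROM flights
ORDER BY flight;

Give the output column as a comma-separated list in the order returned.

flight=C10: origin='DEN' → outer ELSE → C
flight=C16: origin='DEN' → outer ELSE → C
flight=C17: origin='JFK' → outer ELSE → C
flight=C22: origin='MIA' → inner[ELSE] → U
flight=C43: origin='MIA' → inner[ELSE] → U
flight=C55: origin='ORD' → outer ELSE → C
flight=C58: origin='JFK' → outer ELSE → C
flight=C65: origin='DEN' → outer ELSE → C
flight=C66: origin='MIA' → inner[delay_min < 120] → N
flight=C69: origin='SEA' → outer ELSE → C
flight=C79: origin='LAX' → outer ELSE → C
flight=C89: origin='ATL' → outer ELSE → C

C, C, C, U, U, C, C, C, N, C, C, C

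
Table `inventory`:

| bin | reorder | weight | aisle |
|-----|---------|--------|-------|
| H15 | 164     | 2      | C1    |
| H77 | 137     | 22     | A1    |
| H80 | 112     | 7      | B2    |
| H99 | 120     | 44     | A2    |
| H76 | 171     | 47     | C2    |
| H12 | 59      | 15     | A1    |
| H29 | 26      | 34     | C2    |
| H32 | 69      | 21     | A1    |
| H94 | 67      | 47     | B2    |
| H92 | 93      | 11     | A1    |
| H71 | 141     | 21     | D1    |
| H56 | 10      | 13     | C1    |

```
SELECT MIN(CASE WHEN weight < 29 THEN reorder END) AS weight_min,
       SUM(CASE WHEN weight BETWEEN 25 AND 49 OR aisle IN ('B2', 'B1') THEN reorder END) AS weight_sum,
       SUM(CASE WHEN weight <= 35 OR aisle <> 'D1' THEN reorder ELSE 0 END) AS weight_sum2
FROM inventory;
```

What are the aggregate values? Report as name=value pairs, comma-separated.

[weight_min: weight < 29]
bin=H15: ✓ → 164
bin=H77: ✓ → 137
bin=H80: ✓ → 112
bin=H99: ✗
bin=H76: ✗
bin=H12: ✓ → 59
bin=H29: ✗
bin=H32: ✓ → 69
bin=H94: ✗
bin=H92: ✓ → 93
bin=H71: ✓ → 141
bin=H56: ✓ → 10
weight_min = MIN(164, 137, 112, 59, 69, 93, 141, 10) = 10
—
[weight_sum: weight BETWEEN 25 AND 49 OR aisle IN ('B2', 'B1')]
bin=H15: ✗
bin=H77: ✗
bin=H80: ✓ → 112
bin=H99: ✓ → 120
bin=H76: ✓ → 171
bin=H12: ✗
bin=H29: ✓ → 26
bin=H32: ✗
bin=H94: ✓ → 67
bin=H92: ✗
bin=H71: ✗
bin=H56: ✗
weight_sum = 112 + 120 + 171 + 26 + 67 = 496
—
[weight_sum2: weight <= 35 OR aisle <> 'D1']
bin=H15: ✓ → 164
bin=H77: ✓ → 137
bin=H80: ✓ → 112
bin=H99: ✓ → 120
bin=H76: ✓ → 171
bin=H12: ✓ → 59
bin=H29: ✓ → 26
bin=H32: ✓ → 69
bin=H94: ✓ → 67
bin=H92: ✓ → 93
bin=H71: ✓ → 141
bin=H56: ✓ → 10
weight_sum2 = 164 + 137 + 112 + 120 + 171 + 59 + 26 + 69 + 67 + 93 + 141 + 10 = 1169

weight_min=10, weight_sum=496, weight_sum2=1169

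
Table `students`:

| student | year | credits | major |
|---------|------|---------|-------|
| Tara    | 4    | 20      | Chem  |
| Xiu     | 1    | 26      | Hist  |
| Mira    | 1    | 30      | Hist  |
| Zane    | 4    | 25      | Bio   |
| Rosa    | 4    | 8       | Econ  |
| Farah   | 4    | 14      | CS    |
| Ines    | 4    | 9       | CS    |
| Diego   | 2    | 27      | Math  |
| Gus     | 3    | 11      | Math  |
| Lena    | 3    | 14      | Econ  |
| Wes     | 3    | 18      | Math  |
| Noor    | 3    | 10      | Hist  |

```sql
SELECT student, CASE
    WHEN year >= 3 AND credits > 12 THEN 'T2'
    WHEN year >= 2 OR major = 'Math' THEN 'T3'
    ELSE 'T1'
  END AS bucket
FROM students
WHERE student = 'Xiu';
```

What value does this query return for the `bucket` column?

T1

student = Xiu: year=1, credits=26, major=Hist.
year >= 3 AND credits > 12 → false
year >= 2 OR major = 'Math' → false
No prior WHEN matched → ELSE → T1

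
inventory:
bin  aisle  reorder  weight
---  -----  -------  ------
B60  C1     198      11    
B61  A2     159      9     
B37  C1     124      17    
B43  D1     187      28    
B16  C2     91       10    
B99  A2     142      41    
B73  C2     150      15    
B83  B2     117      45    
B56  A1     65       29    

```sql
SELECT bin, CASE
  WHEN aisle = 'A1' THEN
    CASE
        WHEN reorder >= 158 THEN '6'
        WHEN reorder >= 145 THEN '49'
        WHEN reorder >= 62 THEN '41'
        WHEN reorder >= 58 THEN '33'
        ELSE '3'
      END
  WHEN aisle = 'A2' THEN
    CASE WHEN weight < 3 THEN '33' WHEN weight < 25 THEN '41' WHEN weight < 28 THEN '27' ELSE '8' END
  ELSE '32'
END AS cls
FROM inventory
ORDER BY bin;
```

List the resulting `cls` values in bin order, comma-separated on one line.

bin=B16: aisle='C2' → outer ELSE → 32
bin=B37: aisle='C1' → outer ELSE → 32
bin=B43: aisle='D1' → outer ELSE → 32
bin=B56: aisle='A1' → inner[reorder >= 62] → 41
bin=B60: aisle='C1' → outer ELSE → 32
bin=B61: aisle='A2' → inner[weight < 25] → 41
bin=B73: aisle='C2' → outer ELSE → 32
bin=B83: aisle='B2' → outer ELSE → 32
bin=B99: aisle='A2' → inner[ELSE] → 8

32, 32, 32, 41, 32, 41, 32, 32, 8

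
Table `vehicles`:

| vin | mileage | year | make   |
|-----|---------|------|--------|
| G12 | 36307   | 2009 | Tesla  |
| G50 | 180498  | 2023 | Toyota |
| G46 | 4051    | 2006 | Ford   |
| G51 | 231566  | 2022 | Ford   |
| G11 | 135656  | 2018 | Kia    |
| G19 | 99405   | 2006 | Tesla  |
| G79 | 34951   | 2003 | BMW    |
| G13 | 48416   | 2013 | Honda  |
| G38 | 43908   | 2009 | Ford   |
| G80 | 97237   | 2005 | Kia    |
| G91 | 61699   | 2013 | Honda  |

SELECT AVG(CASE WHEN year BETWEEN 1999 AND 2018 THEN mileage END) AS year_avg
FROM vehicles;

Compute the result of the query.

vin=G12: ✓ → 36307
vin=G50: ✗
vin=G46: ✓ → 4051
vin=G51: ✗
vin=G11: ✓ → 135656
vin=G19: ✓ → 99405
vin=G79: ✓ → 34951
vin=G13: ✓ → 48416
vin=G38: ✓ → 43908
vin=G80: ✓ → 97237
vin=G91: ✓ → 61699
year_avg = (36307 + 4051 + 135656 + 99405 + 34951 + 48416 + 43908 + 97237 + 61699) / 9 = 62403.3333333333

62403.3333333333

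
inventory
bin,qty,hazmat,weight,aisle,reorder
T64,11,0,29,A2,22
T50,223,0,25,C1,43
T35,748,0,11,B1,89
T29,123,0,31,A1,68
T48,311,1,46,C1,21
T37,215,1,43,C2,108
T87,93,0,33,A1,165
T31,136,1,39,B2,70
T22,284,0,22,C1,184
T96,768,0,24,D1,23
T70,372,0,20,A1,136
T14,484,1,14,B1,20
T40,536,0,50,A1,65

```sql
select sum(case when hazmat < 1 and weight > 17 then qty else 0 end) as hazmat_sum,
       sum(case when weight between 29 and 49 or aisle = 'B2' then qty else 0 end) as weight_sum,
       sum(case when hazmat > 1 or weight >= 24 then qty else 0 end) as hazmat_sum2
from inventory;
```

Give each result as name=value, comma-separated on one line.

[hazmat_sum: hazmat < 1 and weight > 17]
bin=T64: ✓ → 11
bin=T50: ✓ → 223
bin=T35: ✗
bin=T29: ✓ → 123
bin=T48: ✗
bin=T37: ✗
bin=T87: ✓ → 93
bin=T31: ✗
bin=T22: ✓ → 284
bin=T96: ✓ → 768
bin=T70: ✓ → 372
bin=T14: ✗
bin=T40: ✓ → 536
hazmat_sum = 11 + 223 + 123 + 93 + 284 + 768 + 372 + 536 = 2410
—
[weight_sum: weight between 29 and 49 or aisle = 'B2']
bin=T64: ✓ → 11
bin=T50: ✗
bin=T35: ✗
bin=T29: ✓ → 123
bin=T48: ✓ → 311
bin=T37: ✓ → 215
bin=T87: ✓ → 93
bin=T31: ✓ → 136
bin=T22: ✗
bin=T96: ✗
bin=T70: ✗
bin=T14: ✗
bin=T40: ✗
weight_sum = 11 + 123 + 311 + 215 + 93 + 136 = 889
—
[hazmat_sum2: hazmat > 1 or weight >= 24]
bin=T64: ✓ → 11
bin=T50: ✓ → 223
bin=T35: ✗
bin=T29: ✓ → 123
bin=T48: ✓ → 311
bin=T37: ✓ → 215
bin=T87: ✓ → 93
bin=T31: ✓ → 136
bin=T22: ✗
bin=T96: ✓ → 768
bin=T70: ✗
bin=T14: ✗
bin=T40: ✓ → 536
hazmat_sum2 = 11 + 223 + 123 + 311 + 215 + 93 + 136 + 768 + 536 = 2416

hazmat_sum=2410, weight_sum=889, hazmat_sum2=2416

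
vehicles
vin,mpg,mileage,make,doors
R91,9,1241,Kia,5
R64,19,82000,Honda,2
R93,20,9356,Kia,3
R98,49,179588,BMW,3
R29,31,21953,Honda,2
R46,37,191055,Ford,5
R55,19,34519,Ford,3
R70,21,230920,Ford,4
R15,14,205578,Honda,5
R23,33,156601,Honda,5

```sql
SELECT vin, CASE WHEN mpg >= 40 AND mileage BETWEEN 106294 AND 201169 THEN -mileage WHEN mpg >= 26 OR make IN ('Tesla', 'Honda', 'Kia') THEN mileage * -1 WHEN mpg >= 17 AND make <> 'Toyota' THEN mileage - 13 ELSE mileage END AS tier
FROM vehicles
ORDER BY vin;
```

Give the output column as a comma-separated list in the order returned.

-205578, -156601, -21953, -191055, 34506, -82000, 230907, -1241, -9356, -179588

vin=R15: mpg >= 26 OR make IN ('Tesla', 'Honda', 'Kia') → -205578
vin=R23: mpg >= 26 OR make IN ('Tesla', 'Honda', 'Kia') → -156601
vin=R29: mpg >= 26 OR make IN ('Tesla', 'Honda', 'Kia') → -21953
vin=R46: mpg >= 26 OR make IN ('Tesla', 'Honda', 'Kia') → -191055
vin=R55: mpg >= 17 AND make <> 'Toyota' → 34506
vin=R64: mpg >= 26 OR make IN ('Tesla', 'Honda', 'Kia') → -82000
vin=R70: mpg >= 17 AND make <> 'Toyota' → 230907
vin=R91: mpg >= 26 OR make IN ('Tesla', 'Honda', 'Kia') → -1241
vin=R93: mpg >= 26 OR make IN ('Tesla', 'Honda', 'Kia') → -9356
vin=R98: mpg >= 40 AND mileage BETWEEN 106294 AND 201169 → -179588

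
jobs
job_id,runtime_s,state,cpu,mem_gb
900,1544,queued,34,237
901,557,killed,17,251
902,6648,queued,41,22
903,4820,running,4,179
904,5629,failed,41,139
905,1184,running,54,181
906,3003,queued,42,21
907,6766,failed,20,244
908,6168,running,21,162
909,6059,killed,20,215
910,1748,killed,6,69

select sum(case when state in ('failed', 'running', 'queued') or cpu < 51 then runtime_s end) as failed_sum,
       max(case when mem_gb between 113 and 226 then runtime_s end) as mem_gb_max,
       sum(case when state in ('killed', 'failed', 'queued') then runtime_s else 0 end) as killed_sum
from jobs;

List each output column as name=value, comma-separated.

failed_sum=44126, mem_gb_max=6168, killed_sum=31954

[failed_sum: state in ('failed', 'running', 'queued') or cpu < 51]
job_id=900: ✓ → 1544
job_id=901: ✓ → 557
job_id=902: ✓ → 6648
job_id=903: ✓ → 4820
job_id=904: ✓ → 5629
job_id=905: ✓ → 1184
job_id=906: ✓ → 3003
job_id=907: ✓ → 6766
job_id=908: ✓ → 6168
job_id=909: ✓ → 6059
job_id=910: ✓ → 1748
failed_sum = 1544 + 557 + 6648 + 4820 + 5629 + 1184 + 3003 + 6766 + 6168 + 6059 + 1748 = 44126
—
[mem_gb_max: mem_gb between 113 and 226]
job_id=900: ✗
job_id=901: ✗
job_id=902: ✗
job_id=903: ✓ → 4820
job_id=904: ✓ → 5629
job_id=905: ✓ → 1184
job_id=906: ✗
job_id=907: ✗
job_id=908: ✓ → 6168
job_id=909: ✓ → 6059
job_id=910: ✗
mem_gb_max = MAX(4820, 5629, 1184, 6168, 6059) = 6168
—
[killed_sum: state in ('killed', 'failed', 'queued')]
job_id=900: ✓ → 1544
job_id=901: ✓ → 557
job_id=902: ✓ → 6648
job_id=903: ✗
job_id=904: ✓ → 5629
job_id=905: ✗
job_id=906: ✓ → 3003
job_id=907: ✓ → 6766
job_id=908: ✗
job_id=909: ✓ → 6059
job_id=910: ✓ → 1748
killed_sum = 1544 + 557 + 6648 + 5629 + 3003 + 6766 + 6059 + 1748 = 31954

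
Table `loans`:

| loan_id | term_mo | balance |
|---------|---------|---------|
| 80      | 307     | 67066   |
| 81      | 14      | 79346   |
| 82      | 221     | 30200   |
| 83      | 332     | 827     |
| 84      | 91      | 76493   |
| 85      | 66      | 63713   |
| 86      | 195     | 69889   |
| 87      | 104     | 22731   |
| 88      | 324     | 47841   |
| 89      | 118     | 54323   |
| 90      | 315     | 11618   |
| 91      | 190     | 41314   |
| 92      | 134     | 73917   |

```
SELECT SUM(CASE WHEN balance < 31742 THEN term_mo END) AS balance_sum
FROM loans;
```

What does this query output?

loan_id=80: ✗
loan_id=81: ✗
loan_id=82: ✓ → 221
loan_id=83: ✓ → 332
loan_id=84: ✗
loan_id=85: ✗
loan_id=86: ✗
loan_id=87: ✓ → 104
loan_id=88: ✗
loan_id=89: ✗
loan_id=90: ✓ → 315
loan_id=91: ✗
loan_id=92: ✗
balance_sum = 221 + 332 + 104 + 315 = 972

972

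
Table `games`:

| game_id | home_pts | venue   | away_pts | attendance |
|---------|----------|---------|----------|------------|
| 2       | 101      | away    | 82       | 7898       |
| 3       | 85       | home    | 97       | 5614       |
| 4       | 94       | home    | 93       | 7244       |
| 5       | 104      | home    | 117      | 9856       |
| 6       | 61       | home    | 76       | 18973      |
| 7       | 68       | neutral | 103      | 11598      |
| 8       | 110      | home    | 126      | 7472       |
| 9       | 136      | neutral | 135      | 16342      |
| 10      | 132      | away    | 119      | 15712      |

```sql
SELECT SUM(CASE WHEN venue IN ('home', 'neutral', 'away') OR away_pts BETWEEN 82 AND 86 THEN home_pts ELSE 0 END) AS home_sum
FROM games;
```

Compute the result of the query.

game_id=2: ✓ → 101
game_id=3: ✓ → 85
game_id=4: ✓ → 94
game_id=5: ✓ → 104
game_id=6: ✓ → 61
game_id=7: ✓ → 68
game_id=8: ✓ → 110
game_id=9: ✓ → 136
game_id=10: ✓ → 132
home_sum = 101 + 85 + 94 + 104 + 61 + 68 + 110 + 136 + 132 = 891

891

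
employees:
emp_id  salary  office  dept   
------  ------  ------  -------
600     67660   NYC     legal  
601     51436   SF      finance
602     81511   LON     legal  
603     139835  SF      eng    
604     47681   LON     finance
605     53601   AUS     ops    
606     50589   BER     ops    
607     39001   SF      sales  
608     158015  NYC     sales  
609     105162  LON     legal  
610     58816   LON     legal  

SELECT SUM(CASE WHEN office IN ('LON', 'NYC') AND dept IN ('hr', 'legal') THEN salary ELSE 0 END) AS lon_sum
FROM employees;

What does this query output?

313149

emp_id=600: ✓ → 67660
emp_id=601: ✗
emp_id=602: ✓ → 81511
emp_id=603: ✗
emp_id=604: ✗
emp_id=605: ✗
emp_id=606: ✗
emp_id=607: ✗
emp_id=608: ✗
emp_id=609: ✓ → 105162
emp_id=610: ✓ → 58816
lon_sum = 67660 + 81511 + 105162 + 58816 = 313149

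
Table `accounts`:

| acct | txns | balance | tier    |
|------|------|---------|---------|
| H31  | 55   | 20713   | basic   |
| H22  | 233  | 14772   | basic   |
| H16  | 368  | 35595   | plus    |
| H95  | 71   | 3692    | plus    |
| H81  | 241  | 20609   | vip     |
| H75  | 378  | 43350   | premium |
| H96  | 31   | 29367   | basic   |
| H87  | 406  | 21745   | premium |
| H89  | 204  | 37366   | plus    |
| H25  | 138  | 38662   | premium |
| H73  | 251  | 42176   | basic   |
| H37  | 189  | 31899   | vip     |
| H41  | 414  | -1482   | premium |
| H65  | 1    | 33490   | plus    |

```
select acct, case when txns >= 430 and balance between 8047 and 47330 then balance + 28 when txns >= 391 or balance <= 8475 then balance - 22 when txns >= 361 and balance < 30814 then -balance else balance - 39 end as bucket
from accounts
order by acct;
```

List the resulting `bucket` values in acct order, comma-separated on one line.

acct=H16: ELSE → 35556
acct=H22: ELSE → 14733
acct=H25: ELSE → 38623
acct=H31: ELSE → 20674
acct=H37: ELSE → 31860
acct=H41: txns >= 391 or balance <= 8475 → -1504
acct=H65: ELSE → 33451
acct=H73: ELSE → 42137
acct=H75: ELSE → 43311
acct=H81: ELSE → 20570
acct=H87: txns >= 391 or balance <= 8475 → 21723
acct=H89: ELSE → 37327
acct=H95: txns >= 391 or balance <= 8475 → 3670
acct=H96: ELSE → 29328

35556, 14733, 38623, 20674, 31860, -1504, 33451, 42137, 43311, 20570, 21723, 37327, 3670, 29328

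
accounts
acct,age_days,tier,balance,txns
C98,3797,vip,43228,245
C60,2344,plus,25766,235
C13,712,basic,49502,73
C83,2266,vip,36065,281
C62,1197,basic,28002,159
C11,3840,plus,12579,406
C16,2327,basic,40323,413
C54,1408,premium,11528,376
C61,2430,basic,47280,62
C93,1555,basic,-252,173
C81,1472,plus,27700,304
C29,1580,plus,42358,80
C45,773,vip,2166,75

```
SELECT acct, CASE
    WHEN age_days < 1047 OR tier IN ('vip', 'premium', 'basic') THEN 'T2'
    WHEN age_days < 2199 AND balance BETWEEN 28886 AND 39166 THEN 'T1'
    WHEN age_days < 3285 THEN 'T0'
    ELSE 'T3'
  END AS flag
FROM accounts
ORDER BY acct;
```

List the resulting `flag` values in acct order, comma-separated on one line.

T3, T2, T2, T0, T2, T2, T0, T2, T2, T0, T2, T2, T2

acct=C11: ELSE → T3
acct=C13: age_days < 1047 OR tier IN ('vip', 'premium', 'basic') → T2
acct=C16: age_days < 1047 OR tier IN ('vip', 'premium', 'basic') → T2
acct=C29: age_days < 3285 → T0
acct=C45: age_days < 1047 OR tier IN ('vip', 'premium', 'basic') → T2
acct=C54: age_days < 1047 OR tier IN ('vip', 'premium', 'basic') → T2
acct=C60: age_days < 3285 → T0
acct=C61: age_days < 1047 OR tier IN ('vip', 'premium', 'basic') → T2
acct=C62: age_days < 1047 OR tier IN ('vip', 'premium', 'basic') → T2
acct=C81: age_days < 3285 → T0
acct=C83: age_days < 1047 OR tier IN ('vip', 'premium', 'basic') → T2
acct=C93: age_days < 1047 OR tier IN ('vip', 'premium', 'basic') → T2
acct=C98: age_days < 1047 OR tier IN ('vip', 'premium', 'basic') → T2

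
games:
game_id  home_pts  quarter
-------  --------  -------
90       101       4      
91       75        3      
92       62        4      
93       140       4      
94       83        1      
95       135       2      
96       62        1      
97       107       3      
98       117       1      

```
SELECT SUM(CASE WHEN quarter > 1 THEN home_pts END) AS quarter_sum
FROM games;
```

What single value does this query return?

620

game_id=90: ✓ → 101
game_id=91: ✓ → 75
game_id=92: ✓ → 62
game_id=93: ✓ → 140
game_id=94: ✗
game_id=95: ✓ → 135
game_id=96: ✗
game_id=97: ✓ → 107
game_id=98: ✗
quarter_sum = 101 + 75 + 62 + 140 + 135 + 107 = 620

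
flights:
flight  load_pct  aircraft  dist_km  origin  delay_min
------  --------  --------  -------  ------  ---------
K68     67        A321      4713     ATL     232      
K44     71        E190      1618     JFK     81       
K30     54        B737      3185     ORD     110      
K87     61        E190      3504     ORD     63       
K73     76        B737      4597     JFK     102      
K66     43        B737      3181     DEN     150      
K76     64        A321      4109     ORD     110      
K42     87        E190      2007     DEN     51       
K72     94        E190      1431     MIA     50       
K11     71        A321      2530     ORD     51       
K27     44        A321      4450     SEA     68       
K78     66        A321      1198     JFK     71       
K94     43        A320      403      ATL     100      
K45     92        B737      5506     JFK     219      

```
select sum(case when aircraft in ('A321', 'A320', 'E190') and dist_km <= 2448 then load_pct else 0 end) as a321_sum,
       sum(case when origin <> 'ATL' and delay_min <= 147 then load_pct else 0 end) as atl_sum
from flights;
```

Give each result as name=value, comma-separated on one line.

a321_sum=361, atl_sum=688

[a321_sum: aircraft in ('A321', 'A320', 'E190') and dist_km <= 2448]
flight=K68: ✗
flight=K44: ✓ → 71
flight=K30: ✗
flight=K87: ✗
flight=K73: ✗
flight=K66: ✗
flight=K76: ✗
flight=K42: ✓ → 87
flight=K72: ✓ → 94
flight=K11: ✗
flight=K27: ✗
flight=K78: ✓ → 66
flight=K94: ✓ → 43
flight=K45: ✗
a321_sum = 71 + 87 + 94 + 66 + 43 = 361
—
[atl_sum: origin <> 'ATL' and delay_min <= 147]
flight=K68: ✗
flight=K44: ✓ → 71
flight=K30: ✓ → 54
flight=K87: ✓ → 61
flight=K73: ✓ → 76
flight=K66: ✗
flight=K76: ✓ → 64
flight=K42: ✓ → 87
flight=K72: ✓ → 94
flight=K11: ✓ → 71
flight=K27: ✓ → 44
flight=K78: ✓ → 66
flight=K94: ✗
flight=K45: ✗
atl_sum = 71 + 54 + 61 + 76 + 64 + 87 + 94 + 71 + 44 + 66 = 688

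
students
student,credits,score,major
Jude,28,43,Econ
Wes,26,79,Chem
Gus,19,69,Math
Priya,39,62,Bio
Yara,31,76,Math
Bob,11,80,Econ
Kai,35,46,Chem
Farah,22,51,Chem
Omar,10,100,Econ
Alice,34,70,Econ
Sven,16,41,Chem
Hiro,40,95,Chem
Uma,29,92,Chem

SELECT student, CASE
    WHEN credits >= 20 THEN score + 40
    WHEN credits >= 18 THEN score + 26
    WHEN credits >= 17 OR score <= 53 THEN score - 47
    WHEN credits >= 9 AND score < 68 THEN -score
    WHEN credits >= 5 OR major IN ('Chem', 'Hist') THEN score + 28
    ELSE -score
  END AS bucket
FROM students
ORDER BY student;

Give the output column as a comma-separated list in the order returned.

110, 108, 91, 95, 135, 83, 86, 128, 102, -6, 132, 119, 116

student=Alice: credits >= 20 → 110
student=Bob: credits >= 5 OR major IN ('Chem', 'Hist') → 108
student=Farah: credits >= 20 → 91
student=Gus: credits >= 18 → 95
student=Hiro: credits >= 20 → 135
student=Jude: credits >= 20 → 83
student=Kai: credits >= 20 → 86
student=Omar: credits >= 5 OR major IN ('Chem', 'Hist') → 128
student=Priya: credits >= 20 → 102
student=Sven: credits >= 17 OR score <= 53 → -6
student=Uma: credits >= 20 → 132
student=Wes: credits >= 20 → 119
student=Yara: credits >= 20 → 116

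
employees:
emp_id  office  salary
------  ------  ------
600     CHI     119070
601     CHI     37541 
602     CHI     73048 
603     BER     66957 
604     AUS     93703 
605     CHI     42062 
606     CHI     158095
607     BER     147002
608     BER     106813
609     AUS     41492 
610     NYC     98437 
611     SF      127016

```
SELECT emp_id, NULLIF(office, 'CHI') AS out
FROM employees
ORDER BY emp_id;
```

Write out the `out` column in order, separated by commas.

NULL, NULL, NULL, BER, AUS, NULL, NULL, BER, BER, AUS, NYC, SF

emp_id=600: office=CHI vs CHI: equal → NULL
emp_id=601: office=CHI vs CHI: equal → NULL
emp_id=602: office=CHI vs CHI: equal → NULL
emp_id=603: office=BER vs CHI: differ → BER
emp_id=604: office=AUS vs CHI: differ → AUS
emp_id=605: office=CHI vs CHI: equal → NULL
emp_id=606: office=CHI vs CHI: equal → NULL
emp_id=607: office=BER vs CHI: differ → BER
emp_id=608: office=BER vs CHI: differ → BER
emp_id=609: office=AUS vs CHI: differ → AUS
emp_id=610: office=NYC vs CHI: differ → NYC
emp_id=611: office=SF vs CHI: differ → SF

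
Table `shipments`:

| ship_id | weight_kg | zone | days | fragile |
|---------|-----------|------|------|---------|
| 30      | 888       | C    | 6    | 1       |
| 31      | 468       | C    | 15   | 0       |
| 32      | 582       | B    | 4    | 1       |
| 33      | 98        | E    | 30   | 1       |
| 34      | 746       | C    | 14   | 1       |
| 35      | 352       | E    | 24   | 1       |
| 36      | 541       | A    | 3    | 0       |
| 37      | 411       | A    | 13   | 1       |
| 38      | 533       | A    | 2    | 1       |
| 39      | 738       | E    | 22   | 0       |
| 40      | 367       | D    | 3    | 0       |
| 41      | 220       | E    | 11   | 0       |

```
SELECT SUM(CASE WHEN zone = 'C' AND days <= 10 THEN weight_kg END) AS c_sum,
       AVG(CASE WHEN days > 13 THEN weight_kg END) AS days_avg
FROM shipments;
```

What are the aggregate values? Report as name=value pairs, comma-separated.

c_sum=888, days_avg=480.4

[c_sum: zone = 'C' AND days <= 10]
ship_id=30: ✓ → 888
ship_id=31: ✗
ship_id=32: ✗
ship_id=33: ✗
ship_id=34: ✗
ship_id=35: ✗
ship_id=36: ✗
ship_id=37: ✗
ship_id=38: ✗
ship_id=39: ✗
ship_id=40: ✗
ship_id=41: ✗
c_sum = 888
—
[days_avg: days > 13]
ship_id=30: ✗
ship_id=31: ✓ → 468
ship_id=32: ✗
ship_id=33: ✓ → 98
ship_id=34: ✓ → 746
ship_id=35: ✓ → 352
ship_id=36: ✗
ship_id=37: ✗
ship_id=38: ✗
ship_id=39: ✓ → 738
ship_id=40: ✗
ship_id=41: ✗
days_avg = (468 + 98 + 746 + 352 + 738) / 5 = 480.4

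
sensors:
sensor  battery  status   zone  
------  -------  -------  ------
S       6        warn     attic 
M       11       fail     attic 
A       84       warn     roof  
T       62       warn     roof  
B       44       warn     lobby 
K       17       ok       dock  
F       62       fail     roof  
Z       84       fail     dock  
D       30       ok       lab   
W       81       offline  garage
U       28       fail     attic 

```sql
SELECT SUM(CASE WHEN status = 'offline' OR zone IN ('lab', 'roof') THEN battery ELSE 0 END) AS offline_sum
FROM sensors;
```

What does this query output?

sensor=S: ✗
sensor=M: ✗
sensor=A: ✓ → 84
sensor=T: ✓ → 62
sensor=B: ✗
sensor=K: ✗
sensor=F: ✓ → 62
sensor=Z: ✗
sensor=D: ✓ → 30
sensor=W: ✓ → 81
sensor=U: ✗
offline_sum = 84 + 62 + 62 + 30 + 81 = 319

319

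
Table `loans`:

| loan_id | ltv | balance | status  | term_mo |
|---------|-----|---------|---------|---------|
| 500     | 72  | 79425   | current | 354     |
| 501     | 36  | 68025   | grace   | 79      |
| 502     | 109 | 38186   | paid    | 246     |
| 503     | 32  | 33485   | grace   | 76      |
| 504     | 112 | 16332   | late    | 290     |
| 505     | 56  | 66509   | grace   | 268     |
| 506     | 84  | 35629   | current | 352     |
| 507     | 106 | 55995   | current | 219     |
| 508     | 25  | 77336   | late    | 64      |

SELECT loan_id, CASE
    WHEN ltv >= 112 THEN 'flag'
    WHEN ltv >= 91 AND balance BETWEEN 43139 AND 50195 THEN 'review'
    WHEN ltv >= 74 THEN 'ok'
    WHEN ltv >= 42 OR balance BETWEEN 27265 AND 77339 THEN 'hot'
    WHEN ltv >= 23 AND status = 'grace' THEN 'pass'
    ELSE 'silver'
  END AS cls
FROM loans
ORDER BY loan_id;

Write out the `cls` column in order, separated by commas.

loan_id=500: ltv >= 42 OR balance BETWEEN 27265 AND 77339 → hot
loan_id=501: ltv >= 42 OR balance BETWEEN 27265 AND 77339 → hot
loan_id=502: ltv >= 74 → ok
loan_id=503: ltv >= 42 OR balance BETWEEN 27265 AND 77339 → hot
loan_id=504: ltv >= 112 → flag
loan_id=505: ltv >= 42 OR balance BETWEEN 27265 AND 77339 → hot
loan_id=506: ltv >= 74 → ok
loan_id=507: ltv >= 74 → ok
loan_id=508: ltv >= 42 OR balance BETWEEN 27265 AND 77339 → hot

hot, hot, ok, hot, flag, hot, ok, ok, hot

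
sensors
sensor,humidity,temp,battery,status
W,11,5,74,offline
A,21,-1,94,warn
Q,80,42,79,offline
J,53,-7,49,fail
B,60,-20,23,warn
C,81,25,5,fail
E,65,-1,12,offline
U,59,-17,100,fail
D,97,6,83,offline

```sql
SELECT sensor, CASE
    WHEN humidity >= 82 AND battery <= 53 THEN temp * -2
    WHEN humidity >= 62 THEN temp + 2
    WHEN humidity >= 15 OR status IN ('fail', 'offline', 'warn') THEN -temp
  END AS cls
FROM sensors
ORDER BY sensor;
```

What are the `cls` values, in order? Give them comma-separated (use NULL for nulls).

sensor=A: humidity >= 15 OR status IN ('fail', 'offline', 'warn') → 1
sensor=B: humidity >= 15 OR status IN ('fail', 'offline', 'warn') → 20
sensor=C: humidity >= 62 → 27
sensor=D: humidity >= 62 → 8
sensor=E: humidity >= 62 → 1
sensor=J: humidity >= 15 OR status IN ('fail', 'offline', 'warn') → 7
sensor=Q: humidity >= 62 → 44
sensor=U: humidity >= 15 OR status IN ('fail', 'offline', 'warn') → 17
sensor=W: humidity >= 15 OR status IN ('fail', 'offline', 'warn') → -5

1, 20, 27, 8, 1, 7, 44, 17, -5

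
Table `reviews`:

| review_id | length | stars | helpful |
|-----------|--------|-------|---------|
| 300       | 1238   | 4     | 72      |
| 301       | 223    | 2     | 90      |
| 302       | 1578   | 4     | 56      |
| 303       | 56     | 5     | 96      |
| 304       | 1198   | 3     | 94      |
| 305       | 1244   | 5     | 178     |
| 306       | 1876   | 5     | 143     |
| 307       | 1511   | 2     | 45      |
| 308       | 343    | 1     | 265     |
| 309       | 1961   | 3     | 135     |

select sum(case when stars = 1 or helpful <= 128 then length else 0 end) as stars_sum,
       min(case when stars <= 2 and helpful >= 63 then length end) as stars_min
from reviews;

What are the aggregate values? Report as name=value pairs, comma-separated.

[stars_sum: stars = 1 or helpful <= 128]
review_id=300: ✓ → 1238
review_id=301: ✓ → 223
review_id=302: ✓ → 1578
review_id=303: ✓ → 56
review_id=304: ✓ → 1198
review_id=305: ✗
review_id=306: ✗
review_id=307: ✓ → 1511
review_id=308: ✓ → 343
review_id=309: ✗
stars_sum = 1238 + 223 + 1578 + 56 + 1198 + 1511 + 343 = 6147
—
[stars_min: stars <= 2 and helpful >= 63]
review_id=300: ✗
review_id=301: ✓ → 223
review_id=302: ✗
review_id=303: ✗
review_id=304: ✗
review_id=305: ✗
review_id=306: ✗
review_id=307: ✗
review_id=308: ✓ → 343
review_id=309: ✗
stars_min = MIN(223, 343) = 223

stars_sum=6147, stars_min=223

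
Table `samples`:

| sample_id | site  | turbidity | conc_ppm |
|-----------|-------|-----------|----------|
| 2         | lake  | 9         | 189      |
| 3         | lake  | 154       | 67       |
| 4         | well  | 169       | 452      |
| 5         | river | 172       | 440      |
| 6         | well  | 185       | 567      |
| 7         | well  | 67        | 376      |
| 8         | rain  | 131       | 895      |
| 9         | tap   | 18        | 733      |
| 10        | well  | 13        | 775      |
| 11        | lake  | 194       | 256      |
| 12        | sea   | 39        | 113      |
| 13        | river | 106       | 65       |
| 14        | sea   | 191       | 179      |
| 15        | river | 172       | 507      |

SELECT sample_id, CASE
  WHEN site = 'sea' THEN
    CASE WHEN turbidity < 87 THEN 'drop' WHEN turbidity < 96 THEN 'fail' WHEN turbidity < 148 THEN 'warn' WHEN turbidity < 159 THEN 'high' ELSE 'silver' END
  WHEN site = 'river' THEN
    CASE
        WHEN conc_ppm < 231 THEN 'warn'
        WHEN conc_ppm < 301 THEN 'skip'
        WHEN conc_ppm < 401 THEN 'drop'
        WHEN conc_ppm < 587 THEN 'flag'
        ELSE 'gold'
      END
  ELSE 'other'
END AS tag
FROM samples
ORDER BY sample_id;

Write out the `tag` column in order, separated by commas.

other, other, other, flag, other, other, other, other, other, other, drop, warn, silver, flag

sample_id=2: site='lake' → outer ELSE → other
sample_id=3: site='lake' → outer ELSE → other
sample_id=4: site='well' → outer ELSE → other
sample_id=5: site='river' → inner[conc_ppm < 587] → flag
sample_id=6: site='well' → outer ELSE → other
sample_id=7: site='well' → outer ELSE → other
sample_id=8: site='rain' → outer ELSE → other
sample_id=9: site='tap' → outer ELSE → other
sample_id=10: site='well' → outer ELSE → other
sample_id=11: site='lake' → outer ELSE → other
sample_id=12: site='sea' → inner[turbidity < 87] → drop
sample_id=13: site='river' → inner[conc_ppm < 231] → warn
sample_id=14: site='sea' → inner[ELSE] → silver
sample_id=15: site='river' → inner[conc_ppm < 587] → flag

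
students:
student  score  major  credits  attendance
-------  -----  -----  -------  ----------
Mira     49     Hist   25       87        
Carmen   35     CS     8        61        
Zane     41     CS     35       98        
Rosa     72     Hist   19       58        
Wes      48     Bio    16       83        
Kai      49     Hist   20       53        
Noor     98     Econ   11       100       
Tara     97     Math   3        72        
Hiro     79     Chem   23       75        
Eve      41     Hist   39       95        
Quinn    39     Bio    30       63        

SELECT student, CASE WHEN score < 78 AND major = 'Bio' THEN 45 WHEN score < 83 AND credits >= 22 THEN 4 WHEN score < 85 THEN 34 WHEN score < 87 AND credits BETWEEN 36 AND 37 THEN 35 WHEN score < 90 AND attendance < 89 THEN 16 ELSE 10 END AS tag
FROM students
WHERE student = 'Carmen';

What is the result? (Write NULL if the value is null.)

34

student = Carmen: score=35, major=CS, credits=8, attendance=61.
score < 78 AND major = 'Bio' → false
score < 83 AND credits >= 22 → false
score < 85 → true → 34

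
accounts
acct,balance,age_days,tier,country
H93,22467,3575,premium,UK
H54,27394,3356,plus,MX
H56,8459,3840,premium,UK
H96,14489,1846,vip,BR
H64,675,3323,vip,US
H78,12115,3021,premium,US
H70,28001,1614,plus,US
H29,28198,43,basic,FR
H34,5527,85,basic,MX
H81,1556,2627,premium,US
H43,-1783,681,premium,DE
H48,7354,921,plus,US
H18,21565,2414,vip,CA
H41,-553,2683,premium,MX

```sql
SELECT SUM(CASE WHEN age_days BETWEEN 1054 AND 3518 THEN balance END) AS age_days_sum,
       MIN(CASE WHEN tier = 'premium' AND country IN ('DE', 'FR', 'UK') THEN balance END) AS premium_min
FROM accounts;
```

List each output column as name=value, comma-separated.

[age_days_sum: age_days BETWEEN 1054 AND 3518]
acct=H93: ✗
acct=H54: ✓ → 27394
acct=H56: ✗
acct=H96: ✓ → 14489
acct=H64: ✓ → 675
acct=H78: ✓ → 12115
acct=H70: ✓ → 28001
acct=H29: ✗
acct=H34: ✗
acct=H81: ✓ → 1556
acct=H43: ✗
acct=H48: ✗
acct=H18: ✓ → 21565
acct=H41: ✓ → -553
age_days_sum = 27394 + 14489 + 675 + 12115 + 28001 + 1556 + 21565 + -553 = 105242
—
[premium_min: tier = 'premium' AND country IN ('DE', 'FR', 'UK')]
acct=H93: ✓ → 22467
acct=H54: ✗
acct=H56: ✓ → 8459
acct=H96: ✗
acct=H64: ✗
acct=H78: ✗
acct=H70: ✗
acct=H29: ✗
acct=H34: ✗
acct=H81: ✗
acct=H43: ✓ → -1783
acct=H48: ✗
acct=H18: ✗
acct=H41: ✗
premium_min = MIN(22467, 8459, -1783) = -1783

age_days_sum=105242, premium_min=-1783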